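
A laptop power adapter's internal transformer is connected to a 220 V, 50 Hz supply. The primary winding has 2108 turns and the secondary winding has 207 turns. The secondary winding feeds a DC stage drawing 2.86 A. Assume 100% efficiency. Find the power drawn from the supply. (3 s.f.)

P ≈ 61.8 W

I_p = I_s × N_s/N_p = 2.86 × 207/2108 = 0.28084 A.
P = V_p I_p = 220 × 0.28084 = 61.8 W.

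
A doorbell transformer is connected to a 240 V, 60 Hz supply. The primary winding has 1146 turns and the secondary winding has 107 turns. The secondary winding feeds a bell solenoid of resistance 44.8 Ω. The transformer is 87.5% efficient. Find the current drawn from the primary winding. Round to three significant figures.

V_s = 240 × 107/1146 = 22.408 V.
I_s = V_s/R = 22.408/44.8 = 0.50019 A.
P_out = V_s I_s = 22.408 × 0.50019 = 11.208 W.
P_in = P_out/η = 11.208/0.875 = 12.810 W.
I_p = P_in/V_p = 12.810/240 = 0.0534 A.

I_p ≈ 0.0534 A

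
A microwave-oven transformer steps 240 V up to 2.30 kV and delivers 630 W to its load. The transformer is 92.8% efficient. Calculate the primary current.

P_in = P_out/η = 630/0.928 = 678.88 W.
I_p = P_in/V_p = 678.88/240 = 2.83 A.

I_p ≈ 2.83 A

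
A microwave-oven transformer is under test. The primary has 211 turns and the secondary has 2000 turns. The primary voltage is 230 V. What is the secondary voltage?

V_s ≈ 2180 V

V_s/V_p = N_s/N_p, so V_s = 230 × 2000/211 = 2180 V.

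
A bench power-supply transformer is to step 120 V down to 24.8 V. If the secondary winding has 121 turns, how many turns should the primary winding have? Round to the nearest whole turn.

N_p = 585 turns

N_p/N_s = V_p/V_s, so N_p = 121 × 120/24.8 = 585.5 ≈ 585 turns.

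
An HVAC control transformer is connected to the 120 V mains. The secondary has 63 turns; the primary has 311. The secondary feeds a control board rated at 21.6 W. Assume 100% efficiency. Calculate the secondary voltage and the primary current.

V_s = V_p × N_s/N_p = 120 × 63/311 = 24.309 V.
I_s = P/V_s = 21.6/24.309 = 0.88857 A.
I_p = I_s × N_s/N_p = 0.88857 × 63/311 = 0.180 A.

V_s ≈ 24.3 V, I_p ≈ 0.180 A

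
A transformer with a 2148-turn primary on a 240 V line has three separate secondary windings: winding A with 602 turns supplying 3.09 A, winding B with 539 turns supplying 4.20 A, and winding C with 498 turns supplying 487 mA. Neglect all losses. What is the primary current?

I_p ≈ 2.03 A

V_A = 240 × 602/2148 = 67.263 V; V_B = 240 × 539/2148 = 60.223 V; V_C = 240 × 498/2148 = 55.642 V.
P_out = V_A I_A + V_B I_B + V_C I_C = 67.263×3.09 + 60.223×4.20 + 55.642×0.487 = 207.84 + 252.94 + 27.098 = 487.88 W.
Ideal ⇒ P_in = P_out, so I_p = P_out/V_p = 487.88/240 = 2.03 A.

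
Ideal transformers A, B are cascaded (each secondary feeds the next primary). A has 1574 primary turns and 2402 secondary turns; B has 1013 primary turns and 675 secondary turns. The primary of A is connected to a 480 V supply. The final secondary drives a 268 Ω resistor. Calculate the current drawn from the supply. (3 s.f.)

I_supply ≈ 1.85 A

After A: V = 480.00 × 2402/1574 = 732.50 V.
After B: V = 732.50 × 675/1013 = 488.09 V.
I_load = 488.09/268 = 1.8212 A, so P_out = 488.09 × 1.8212 = 888.94 W.
All ideal ⇒ P_in = P_out, so I_supply = 888.94/480 = 1.85 A.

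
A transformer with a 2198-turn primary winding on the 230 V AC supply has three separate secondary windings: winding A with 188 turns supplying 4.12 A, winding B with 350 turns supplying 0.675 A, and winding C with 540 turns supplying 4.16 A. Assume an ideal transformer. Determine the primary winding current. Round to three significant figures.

V_A = 230 × 188/2198 = 19.672 V; V_B = 230 × 350/2198 = 36.624 V; V_C = 230 × 540/2198 = 56.506 V.
P_out = V_A I_A + V_B I_B + V_C I_C = 19.672×4.12 + 36.624×0.675 + 56.506×4.16 = 81.050 + 24.721 + 235.06 = 340.84 W.
Ideal ⇒ P_in = P_out, so I_p = P_out/V_p = 340.84/230 = 1.48 A.

I_p ≈ 1.48 A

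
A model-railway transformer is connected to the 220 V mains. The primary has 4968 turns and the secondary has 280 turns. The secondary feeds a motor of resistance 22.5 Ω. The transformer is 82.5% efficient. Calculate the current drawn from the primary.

V_s = 220 × 280/4968 = 12.399 V.
I_s = V_s/R = 12.399/22.5 = 0.55108 A.
P_out = V_s I_s = 12.399 × 0.55108 = 6.8331 W.
P_in = P_out/η = 6.8331/0.825 = 8.2825 W.
I_p = P_in/V_p = 8.2825/220 = 0.0376 A.

I_p ≈ 0.0376 A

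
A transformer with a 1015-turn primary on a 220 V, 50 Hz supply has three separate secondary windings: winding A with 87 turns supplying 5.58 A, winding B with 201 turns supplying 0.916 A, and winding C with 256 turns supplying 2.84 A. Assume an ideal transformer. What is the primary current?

I_p ≈ 1.38 A

V_A = 220 × 87/1015 = 18.857 V; V_B = 220 × 201/1015 = 43.567 V; V_C = 220 × 256/1015 = 55.488 V.
P_out = V_A I_A + V_B I_B + V_C I_C = 18.857×5.58 + 43.567×0.916 + 55.488×2.84 = 105.22 + 39.907 + 157.59 = 302.71 W.
Ideal ⇒ P_in = P_out, so I_p = P_out/V_p = 302.71/220 = 1.38 A.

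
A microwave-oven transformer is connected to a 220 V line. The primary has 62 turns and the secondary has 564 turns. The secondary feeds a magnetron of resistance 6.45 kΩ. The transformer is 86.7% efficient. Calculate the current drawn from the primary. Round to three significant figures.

I_p ≈ 3.26 A

V_s = 220 × 564/62 = 2001.3 V.
I_s = V_s/R = 2001.3/6450 = 0.31028 A.
P_out = V_s I_s = 2001.3 × 0.31028 = 620.96 W.
P_in = P_out/η = 620.96/0.867 = 716.21 W.
I_p = P_in/V_p = 716.21/220 = 3.26 A.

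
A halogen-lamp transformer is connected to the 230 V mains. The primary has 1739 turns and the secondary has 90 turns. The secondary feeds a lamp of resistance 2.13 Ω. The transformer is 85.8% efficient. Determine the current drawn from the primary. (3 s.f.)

V_s = 230 × 90/1739 = 11.903 V.
I_s = V_s/R = 11.903/2.13 = 5.5884 A.
P_out = V_s I_s = 11.903 × 5.5884 = 66.521 W.
P_in = P_out/η = 66.521/0.858 = 77.531 W.
I_p = P_in/V_p = 77.531/230 = 0.337 A.

I_p ≈ 0.337 A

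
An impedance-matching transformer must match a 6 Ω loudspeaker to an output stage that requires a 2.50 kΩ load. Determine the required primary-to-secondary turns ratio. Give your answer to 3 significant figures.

N_p/N_s ≈ 20.4

Z_p/Z_s = (N_p/N_s)², so N_p/N_s = √(2500/6) = √417 = 20.4.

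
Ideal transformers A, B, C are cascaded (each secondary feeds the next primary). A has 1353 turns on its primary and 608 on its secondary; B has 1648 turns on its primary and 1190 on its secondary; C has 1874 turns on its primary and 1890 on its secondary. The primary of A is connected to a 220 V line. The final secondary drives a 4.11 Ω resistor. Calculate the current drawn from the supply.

After A: V = 220.00 × 608/1353 = 98.862 V.
After B: V = 98.862 × 1190/1648 = 71.387 V.
After C: V = 71.387 × 1890/1874 = 71.996 V.
I_load = 71.996/4.11 = 17.517 A, so P_out = 71.996 × 17.517 = 1261.2 W.
All ideal ⇒ P_in = P_out, so I_supply = 1261.2/220 = 5.73 A.

I_supply ≈ 5.73 A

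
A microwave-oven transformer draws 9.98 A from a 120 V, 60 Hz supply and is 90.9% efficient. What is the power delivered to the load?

P_in = V_p I_p = 120 × 9.98 = 1197.6 W.
P_out = η P_in = 0.909 × 1197.6 = 1090 W.

P_out ≈ 1090 W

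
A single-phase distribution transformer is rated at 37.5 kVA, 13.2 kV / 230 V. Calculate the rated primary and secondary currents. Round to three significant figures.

I_p = S/V_p = 37500/13200 = 2.84 A.
I_s = S/V_s = 37500/230 = 163 A.

I_p ≈ 2.84 A, I_s ≈ 163 A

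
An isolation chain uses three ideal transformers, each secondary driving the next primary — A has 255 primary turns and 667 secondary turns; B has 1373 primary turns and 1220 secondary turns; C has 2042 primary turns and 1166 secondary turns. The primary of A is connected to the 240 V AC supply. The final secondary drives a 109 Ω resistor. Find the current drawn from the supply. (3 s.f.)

Secondary of A: V = 240.00 × 667/255 = 627.76 V.
Secondary of B: V = 627.76 × 1220/1373 = 557.81 V.
Secondary of C: V = 557.81 × 1166/2042 = 318.51 V.
I_load = 318.51/109 = 2.9221 A, so P_out = 318.51 × 2.9221 = 930.75 W.
All ideal ⇒ P_in = P_out, so I_supply = 930.75/240 = 3.88 A.

I_supply ≈ 3.88 A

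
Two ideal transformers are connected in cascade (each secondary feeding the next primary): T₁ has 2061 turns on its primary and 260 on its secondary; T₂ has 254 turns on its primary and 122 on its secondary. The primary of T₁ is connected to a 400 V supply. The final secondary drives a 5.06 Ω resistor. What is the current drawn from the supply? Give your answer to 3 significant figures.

I_supply ≈ 0.290 A

Secondary of T₁: V = 400.00 × 260/2061 = 50.461 V.
Secondary of T₂: V = 50.461 × 122/254 = 24.237 V.
I_load = 24.237/5.06 = 4.7899 A, so P_out = 24.237 × 4.7899 = 116.09 W.
All ideal ⇒ P_in = P_out, so I_supply = 116.09/400 = 0.290 A.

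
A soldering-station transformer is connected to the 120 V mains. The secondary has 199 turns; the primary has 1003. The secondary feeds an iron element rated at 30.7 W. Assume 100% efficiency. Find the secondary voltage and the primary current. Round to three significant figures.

V_s ≈ 23.8 V, I_p ≈ 0.256 A

V_s = V_p × N_s/N_p = 120 × 199/1003 = 23.809 V.
I_s = P/V_s = 30.7/23.809 = 1.2895 A.
I_p = I_s × N_s/N_p = 1.2895 × 199/1003 = 0.256 A.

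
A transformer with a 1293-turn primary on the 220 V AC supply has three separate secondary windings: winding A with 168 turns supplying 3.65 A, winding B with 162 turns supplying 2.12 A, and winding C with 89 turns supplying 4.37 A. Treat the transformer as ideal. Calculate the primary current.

V_A = 220 × 168/1293 = 28.585 V; V_B = 220 × 162/1293 = 27.564 V; V_C = 220 × 89/1293 = 15.143 V.
P_out = V_A I_A + V_B I_B + V_C I_C = 28.585×3.65 + 27.564×2.12 + 15.143×4.37 = 104.33 + 58.435 + 66.175 = 228.94 W.
Ideal ⇒ P_in = P_out, so I_p = P_out/V_p = 228.94/220 = 1.04 A.

I_p ≈ 1.04 A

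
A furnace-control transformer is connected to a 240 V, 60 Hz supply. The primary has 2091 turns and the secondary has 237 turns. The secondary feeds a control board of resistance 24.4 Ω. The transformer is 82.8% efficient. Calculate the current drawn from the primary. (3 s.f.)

I_p ≈ 0.153 A

V_s = 240 × 237/2091 = 27.202 V.
I_s = V_s/R = 27.202/24.4 = 1.1148 A.
P_out = V_s I_s = 27.202 × 1.1148 = 30.326 W.
P_in = P_out/η = 30.326/0.828 = 36.626 W.
I_p = P_in/V_p = 36.626/240 = 0.153 A.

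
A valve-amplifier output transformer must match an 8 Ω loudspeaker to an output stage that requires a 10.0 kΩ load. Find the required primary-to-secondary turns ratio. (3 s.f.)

Z_p/Z_s = (N_p/N_s)², so N_p/N_s = √(10000/8) = √1250 = 35.4.

N_p/N_s ≈ 35.4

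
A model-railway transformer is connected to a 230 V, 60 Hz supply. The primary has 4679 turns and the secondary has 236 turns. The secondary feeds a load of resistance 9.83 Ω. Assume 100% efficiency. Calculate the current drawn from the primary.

I_p ≈ 0.0595 A

V_s = V_p × N_s/N_p = 230 × 236/4679 = 11.601 V.
I_s = V_s/R = 11.601/9.83 = 1.1801 A.
For an ideal transformer I_p N_p = I_s N_s, so I_p = 1.1801 × 236/4679 = 0.0595 A.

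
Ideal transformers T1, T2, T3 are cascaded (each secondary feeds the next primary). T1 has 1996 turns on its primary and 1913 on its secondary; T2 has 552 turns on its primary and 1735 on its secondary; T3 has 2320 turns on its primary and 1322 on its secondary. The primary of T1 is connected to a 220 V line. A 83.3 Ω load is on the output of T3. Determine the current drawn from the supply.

Secondary of T1: V = 220.00 × 1913/1996 = 210.85 V.
Secondary of T2: V = 210.85 × 1735/552 = 662.73 V.
Secondary of T3: V = 662.73 × 1322/2320 = 377.64 V.
I_load = 377.64/83.3 = 4.5335 A, so P_out = 377.64 × 4.5335 = 1712.1 W.
All ideal ⇒ P_in = P_out, so I_supply = 1712.1/220 = 7.78 A.

I_supply ≈ 7.78 A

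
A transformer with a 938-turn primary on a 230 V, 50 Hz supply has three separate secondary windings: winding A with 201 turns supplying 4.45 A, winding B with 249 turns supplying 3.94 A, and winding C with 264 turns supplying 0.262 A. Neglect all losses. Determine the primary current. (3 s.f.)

V_A = 230 × 201/938 = 49.286 V; V_B = 230 × 249/938 = 61.055 V; V_C = 230 × 264/938 = 64.733 V.
P_out = V_A I_A + V_B I_B + V_C I_C = 49.286×4.45 + 61.055×3.94 + 64.733×0.262 = 219.32 + 240.56 + 16.960 = 476.84 W.
Ideal ⇒ P_in = P_out, so I_p = P_out/V_p = 476.84/230 = 2.07 A.

I_p ≈ 2.07 A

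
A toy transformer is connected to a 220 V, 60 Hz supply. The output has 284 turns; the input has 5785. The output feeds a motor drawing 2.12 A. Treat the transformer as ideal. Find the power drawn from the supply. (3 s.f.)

P ≈ 22.9 W

I_in = I_out × N_out/N_in = 2.12 × 284/5785 = 0.10408 A.
P = V_in I_in = 220 × 0.10408 = 22.9 W.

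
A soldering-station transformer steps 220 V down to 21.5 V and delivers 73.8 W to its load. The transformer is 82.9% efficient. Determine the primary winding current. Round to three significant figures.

P_in = P_out/η = 73.8/0.829 = 89.023 W.
I_p = P_in/V_p = 89.023/220 = 0.405 A.

I_p ≈ 0.405 A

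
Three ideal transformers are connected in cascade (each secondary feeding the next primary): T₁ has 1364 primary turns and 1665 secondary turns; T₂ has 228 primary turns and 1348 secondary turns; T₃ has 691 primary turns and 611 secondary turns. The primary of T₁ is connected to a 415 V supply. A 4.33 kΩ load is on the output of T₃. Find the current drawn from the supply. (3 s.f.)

After T₁: V = 415.00 × 1665/1364 = 506.58 V.
After T₂: V = 506.58 × 1348/228 = 2995.0 V.
After T₃: V = 2995.0 × 611/691 = 2648.3 V.
I_load = 2648.3/4330 = 0.61162 A, so P_out = 2648.3 × 0.61162 = 1619.7 W.
All ideal ⇒ P_in = P_out, so I_supply = 1619.7/415 = 3.90 A.

I_supply ≈ 3.90 A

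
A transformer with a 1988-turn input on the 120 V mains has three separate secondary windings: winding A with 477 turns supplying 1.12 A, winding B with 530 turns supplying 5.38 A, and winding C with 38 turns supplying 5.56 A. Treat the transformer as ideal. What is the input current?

I_in ≈ 1.81 A

V_A = 120 × 477/1988 = 28.793 V; V_B = 120 × 530/1988 = 31.992 V; V_C = 120 × 38/1988 = 2.2938 V.
P_out = V_A I_A + V_B I_B + V_C I_C = 28.793×1.12 + 31.992×5.38 + 2.2938×5.56 = 32.248 + 172.12 + 12.753 = 217.12 W.
Ideal ⇒ P_in = P_out, so I_in = P_out/V_in = 217.12/120 = 1.81 A.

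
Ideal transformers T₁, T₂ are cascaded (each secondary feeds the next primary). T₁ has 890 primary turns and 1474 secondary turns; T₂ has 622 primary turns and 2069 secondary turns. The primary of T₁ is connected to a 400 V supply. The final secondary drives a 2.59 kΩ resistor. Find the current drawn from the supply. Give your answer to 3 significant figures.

Secondary of T₁: V = 400.00 × 1474/890 = 662.47 V.
Secondary of T₂: V = 662.47 × 2069/622 = 2203.6 V.
I_load = 2203.6/2590 = 0.85082 A, so P_out = 2203.6 × 0.85082 = 1874.9 W.
All ideal ⇒ P_in = P_out, so I_supply = 1874.9/400 = 4.69 A.

I_supply ≈ 4.69 A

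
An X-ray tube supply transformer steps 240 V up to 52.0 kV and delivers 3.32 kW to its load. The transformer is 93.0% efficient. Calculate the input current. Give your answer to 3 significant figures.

I_in ≈ 14.9 A

P_in = P_out/η = 3320/0.930 = 3569.9 W.
I_in = P_in/V_in = 3569.9/240 = 14.9 A.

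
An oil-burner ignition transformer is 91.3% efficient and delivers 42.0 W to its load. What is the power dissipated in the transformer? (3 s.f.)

P_in = P_out/η = 42.0/0.913 = 46.0022 W.
P_loss = P_in − P_out = 46.0022 − 42.0 = 4.00 W.

P_loss ≈ 4.00 W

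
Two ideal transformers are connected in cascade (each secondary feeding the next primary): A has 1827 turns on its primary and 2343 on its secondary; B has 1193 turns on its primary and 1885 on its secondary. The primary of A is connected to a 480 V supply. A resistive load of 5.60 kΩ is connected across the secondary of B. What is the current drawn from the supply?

I_supply ≈ 0.352 A

After A: V = 480.00 × 2343/1827 = 615.57 V.
After B: V = 615.57 × 1885/1193 = 972.63 V.
I_load = 972.63/5600 = 0.17368 A, so P_out = 972.63 × 0.17368 = 168.93 W.
All ideal ⇒ P_in = P_out, so I_supply = 168.93/480 = 0.352 A.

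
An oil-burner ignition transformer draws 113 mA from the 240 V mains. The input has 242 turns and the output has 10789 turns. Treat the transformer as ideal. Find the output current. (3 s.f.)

I_out ≈ 0.00253 A

I_out/I_in = N_in/N_out, so I_out = 0.113 × 242/10789 = 0.00253 A.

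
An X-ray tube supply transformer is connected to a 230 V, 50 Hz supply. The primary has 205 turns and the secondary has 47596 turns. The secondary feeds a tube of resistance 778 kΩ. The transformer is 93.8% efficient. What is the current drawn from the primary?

I_p ≈ 17.0 A

V_s = 230 × 47596/205 = 53400 V.
I_s = V_s/R = 53400/778000 = 0.068638 A.
P_out = V_s I_s = 53400 × 0.068638 = 3665.3 W.
P_in = P_out/η = 3665.3/0.938 = 3907.6 W.
I_p = P_in/V_p = 3907.6/230 = 17.0 A.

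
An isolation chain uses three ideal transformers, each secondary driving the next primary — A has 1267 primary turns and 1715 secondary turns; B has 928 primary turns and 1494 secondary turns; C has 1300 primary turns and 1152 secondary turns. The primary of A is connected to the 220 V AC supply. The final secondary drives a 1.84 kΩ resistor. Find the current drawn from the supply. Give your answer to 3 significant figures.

Secondary of A: V = 220.00 × 1715/1267 = 297.79 V.
Secondary of B: V = 297.79 × 1494/928 = 479.42 V.
Secondary of C: V = 479.42 × 1152/1300 = 424.84 V.
I_load = 424.84/1840 = 0.23089 A, so P_out = 424.84 × 0.23089 = 98.090 W.
All ideal ⇒ P_in = P_out, so I_supply = 98.090/220 = 0.446 A.

I_supply ≈ 0.446 A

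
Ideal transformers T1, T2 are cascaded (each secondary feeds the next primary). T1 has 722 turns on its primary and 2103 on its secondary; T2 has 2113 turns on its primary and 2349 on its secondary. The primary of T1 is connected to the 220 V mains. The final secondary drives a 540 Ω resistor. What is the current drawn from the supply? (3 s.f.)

I_supply ≈ 4.27 A

After T1: V = 220.00 × 2103/722 = 640.80 V.
After T2: V = 640.80 × 2349/2113 = 712.37 V.
I_load = 712.37/540 = 1.3192 A, so P_out = 712.37 × 1.3192 = 939.77 W.
All ideal ⇒ P_in = P_out, so I_supply = 939.77/220 = 4.27 A.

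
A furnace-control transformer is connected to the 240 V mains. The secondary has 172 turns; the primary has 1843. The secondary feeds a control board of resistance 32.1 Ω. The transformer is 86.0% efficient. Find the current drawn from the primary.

I_p ≈ 0.0757 A

V_s = 240 × 172/1843 = 22.398 V.
I_s = V_s/R = 22.398/32.1 = 0.69777 A.
P_out = V_s I_s = 22.398 × 0.69777 = 15.629 W.
P_in = P_out/η = 15.629/0.860 = 18.173 W.
I_p = P_in/V_p = 18.173/240 = 0.0757 A.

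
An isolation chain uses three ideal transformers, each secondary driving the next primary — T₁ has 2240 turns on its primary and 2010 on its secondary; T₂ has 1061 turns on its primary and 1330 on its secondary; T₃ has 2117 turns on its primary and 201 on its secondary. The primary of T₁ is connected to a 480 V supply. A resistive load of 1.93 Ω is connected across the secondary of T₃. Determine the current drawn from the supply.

After T₁: V = 480.00 × 2010/2240 = 430.71 V.
After T₂: V = 430.71 × 1330/1061 = 539.92 V.
After T₃: V = 539.92 × 201/2117 = 51.263 V.
I_load = 51.263/1.93 = 26.561 A, so P_out = 51.263 × 26.561 = 1361.6 W.
All ideal ⇒ P_in = P_out, so I_supply = 1361.6/480 = 2.84 A.

I_supply ≈ 2.84 A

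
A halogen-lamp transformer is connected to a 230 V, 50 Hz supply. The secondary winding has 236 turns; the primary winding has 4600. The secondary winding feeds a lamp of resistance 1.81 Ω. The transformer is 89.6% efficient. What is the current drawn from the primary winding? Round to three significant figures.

V_s = 230 × 236/4600 = 11.800 V.
I_s = V_s/R = 11.800/1.81 = 6.5193 A.
P_out = V_s I_s = 11.800 × 6.5193 = 76.928 W.
P_in = P_out/η = 76.928/0.896 = 85.857 W.
I_p = P_in/V_p = 85.857/230 = 0.373 A.

I_p ≈ 0.373 A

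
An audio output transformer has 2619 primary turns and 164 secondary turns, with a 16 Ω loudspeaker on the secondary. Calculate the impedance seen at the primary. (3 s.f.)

Z_p = (N_p/N_s)² × Z_s = (2619/164)² × 16 = 4080 Ω.

Z_p ≈ 4080 Ω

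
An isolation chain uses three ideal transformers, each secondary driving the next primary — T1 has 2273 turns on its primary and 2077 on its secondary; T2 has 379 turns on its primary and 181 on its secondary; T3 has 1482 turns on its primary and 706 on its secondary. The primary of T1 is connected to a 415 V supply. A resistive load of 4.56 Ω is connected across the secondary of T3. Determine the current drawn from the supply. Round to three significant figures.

I_supply ≈ 3.93 A

Secondary of T1: V = 415.00 × 2077/2273 = 379.21 V.
Secondary of T2: V = 379.21 × 181/379 = 181.10 V.
Secondary of T3: V = 181.10 × 706/1482 = 86.274 V.
I_load = 86.274/4.56 = 18.920 A, so P_out = 86.274 × 18.920 = 1632.3 W.
All ideal ⇒ P_in = P_out, so I_supply = 1632.3/415 = 3.93 A.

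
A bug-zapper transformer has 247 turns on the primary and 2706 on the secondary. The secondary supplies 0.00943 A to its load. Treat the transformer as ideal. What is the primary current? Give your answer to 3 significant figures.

I_p ≈ 0.103 A

For an ideal transformer I_p/I_s = N_s/N_p, so I_p = 0.00943 × 2706/247 = 0.103 A.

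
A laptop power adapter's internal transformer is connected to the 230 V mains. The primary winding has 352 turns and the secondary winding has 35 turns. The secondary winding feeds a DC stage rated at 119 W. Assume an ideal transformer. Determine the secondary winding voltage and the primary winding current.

V_s ≈ 22.9 V, I_p ≈ 0.517 A

V_s = V_p × N_s/N_p = 230 × 35/352 = 22.869 V.
I_s = P/V_s = 119/22.869 = 5.2035 A.
I_p = I_s × N_s/N_p = 5.2035 × 35/352 = 0.517 A.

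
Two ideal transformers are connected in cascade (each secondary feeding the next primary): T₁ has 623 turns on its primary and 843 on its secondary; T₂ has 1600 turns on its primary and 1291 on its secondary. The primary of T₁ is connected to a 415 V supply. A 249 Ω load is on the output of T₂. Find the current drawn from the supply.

I_supply ≈ 1.99 A

After T₁: V = 415.00 × 843/623 = 561.55 V.
After T₂: V = 561.55 × 1291/1600 = 453.10 V.
I_load = 453.10/249 = 1.8197 A, so P_out = 453.10 × 1.8197 = 824.50 W.
All ideal ⇒ P_in = P_out, so I_supply = 824.50/415 = 1.99 A.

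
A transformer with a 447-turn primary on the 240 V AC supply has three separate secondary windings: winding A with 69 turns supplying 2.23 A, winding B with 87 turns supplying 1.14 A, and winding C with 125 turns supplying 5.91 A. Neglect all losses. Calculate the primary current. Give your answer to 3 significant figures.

I_p ≈ 2.22 A

V_A = 240 × 69/447 = 37.047 V; V_B = 240 × 87/447 = 46.711 V; V_C = 240 × 125/447 = 67.114 V.
P_out = V_A I_A + V_B I_B + V_C I_C = 37.047×2.23 + 46.711×1.14 + 67.114×5.91 = 82.615 + 53.251 + 396.64 = 532.51 W.
Ideal ⇒ P_in = P_out, so I_p = P_out/V_p = 532.51/240 = 2.22 A.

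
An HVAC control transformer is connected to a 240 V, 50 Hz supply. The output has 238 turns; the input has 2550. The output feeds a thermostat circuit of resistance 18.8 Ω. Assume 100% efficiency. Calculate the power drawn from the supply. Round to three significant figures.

P ≈ 26.7 W

V_out = V_in × N_out/N_in = 240 × 238/2550 = 22.400 V.
I_out = V_out/R = 22.400/18.8 = 1.1915 A.
I_in = I_out × N_out/N_in = 1.1915 × 238/2550 = 0.11121 A.
P = V_in I_in = 240 × 0.11121 = 26.7 W.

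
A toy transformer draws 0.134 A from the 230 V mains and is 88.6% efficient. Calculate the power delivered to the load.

P_in = V_p I_p = 230 × 0.134 = 30.820 W.
P_out = η P_in = 0.886 × 30.820 = 27.3 W.

P_out ≈ 27.3 W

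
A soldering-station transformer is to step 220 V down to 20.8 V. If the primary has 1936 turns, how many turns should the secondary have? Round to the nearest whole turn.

N_s = 183 turns

N_s/N_p = V_s/V_p, so N_s = 1936 × 20.8/220 = 183.0 ≈ 183 turns.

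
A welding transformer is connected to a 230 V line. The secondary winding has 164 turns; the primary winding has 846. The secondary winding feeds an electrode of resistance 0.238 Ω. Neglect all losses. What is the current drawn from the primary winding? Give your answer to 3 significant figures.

V_s = V_p × N_s/N_p = 230 × 164/846 = 44.586 V.
I_s = V_s/R = 44.586/0.238 = 187.34 A.
For an ideal transformer I_p N_p = I_s N_s, so I_p = 187.34 × 164/846 = 36.3 A.

I_p ≈ 36.3 A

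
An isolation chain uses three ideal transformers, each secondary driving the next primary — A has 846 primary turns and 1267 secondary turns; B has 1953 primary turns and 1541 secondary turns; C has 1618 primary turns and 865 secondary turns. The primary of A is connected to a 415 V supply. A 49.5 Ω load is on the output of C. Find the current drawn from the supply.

I_supply ≈ 3.35 A

Secondary of A: V = 415.00 × 1267/846 = 621.52 V.
Secondary of B: V = 621.52 × 1541/1953 = 490.40 V.
Secondary of C: V = 490.40 × 865/1618 = 262.18 V.
I_load = 262.18/49.5 = 5.2965 A, so P_out = 262.18 × 5.2965 = 1388.6 W.
All ideal ⇒ P_in = P_out, so I_supply = 1388.6/415 = 3.35 A.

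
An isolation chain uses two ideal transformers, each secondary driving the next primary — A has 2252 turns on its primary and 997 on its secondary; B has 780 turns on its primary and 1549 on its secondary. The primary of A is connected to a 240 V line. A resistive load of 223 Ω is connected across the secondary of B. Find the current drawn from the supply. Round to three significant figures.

I_supply ≈ 0.832 A

After A: V = 240.00 × 997/2252 = 106.25 V.
After B: V = 106.25 × 1549/780 = 211.01 V.
I_load = 211.01/223 = 0.94622 A, so P_out = 211.01 × 0.94622 = 199.66 W.
All ideal ⇒ P_in = P_out, so I_supply = 199.66/240 = 0.832 A.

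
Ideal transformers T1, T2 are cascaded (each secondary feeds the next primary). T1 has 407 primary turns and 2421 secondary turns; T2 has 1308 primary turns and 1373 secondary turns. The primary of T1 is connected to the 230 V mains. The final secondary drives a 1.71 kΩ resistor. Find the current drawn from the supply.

I_supply ≈ 5.24 A

Secondary of T1: V = 230.00 × 2421/407 = 1368.1 V.
Secondary of T2: V = 1368.1 × 1373/1308 = 1436.1 V.
I_load = 1436.1/1710 = 0.83984 A, so P_out = 1436.1 × 0.83984 = 1206.1 W.
All ideal ⇒ P_in = P_out, so I_supply = 1206.1/230 = 5.24 A.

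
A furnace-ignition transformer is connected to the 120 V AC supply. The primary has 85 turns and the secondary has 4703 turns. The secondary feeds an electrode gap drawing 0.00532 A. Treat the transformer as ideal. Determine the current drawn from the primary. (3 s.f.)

I_p ≈ 0.294 A

For an ideal transformer I_p N_p = I_s N_s, so I_p = 0.00532 × 4703/85 = 0.294 A.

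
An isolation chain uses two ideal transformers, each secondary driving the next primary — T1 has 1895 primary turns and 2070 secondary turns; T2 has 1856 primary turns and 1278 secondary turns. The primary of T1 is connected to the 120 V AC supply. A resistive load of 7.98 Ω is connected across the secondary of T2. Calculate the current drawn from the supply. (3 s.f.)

After T1: V = 120.00 × 2070/1895 = 131.08 V.
After T2: V = 131.08 × 1278/1856 = 90.260 V.
I_load = 90.260/7.98 = 11.311 A, so P_out = 90.260 × 11.311 = 1020.9 W.
All ideal ⇒ P_in = P_out, so I_supply = 1020.9/120 = 8.51 A.

I_supply ≈ 8.51 A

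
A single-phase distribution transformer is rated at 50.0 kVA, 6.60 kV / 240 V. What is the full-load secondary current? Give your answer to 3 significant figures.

I_s = S/V_s = 50000/240 = 208 A.

I_s ≈ 208 A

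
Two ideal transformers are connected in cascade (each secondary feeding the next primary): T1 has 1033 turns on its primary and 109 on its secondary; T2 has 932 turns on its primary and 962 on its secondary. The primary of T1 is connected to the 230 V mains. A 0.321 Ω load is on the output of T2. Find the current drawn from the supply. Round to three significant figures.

I_supply ≈ 8.50 A

After T1: V = 230.00 × 109/1033 = 24.269 V.
After T2: V = 24.269 × 962/932 = 25.050 V.
I_load = 25.050/0.321 = 78.038 A, so P_out = 25.050 × 78.038 = 1954.9 W.
All ideal ⇒ P_in = P_out, so I_supply = 1954.9/230 = 8.50 A.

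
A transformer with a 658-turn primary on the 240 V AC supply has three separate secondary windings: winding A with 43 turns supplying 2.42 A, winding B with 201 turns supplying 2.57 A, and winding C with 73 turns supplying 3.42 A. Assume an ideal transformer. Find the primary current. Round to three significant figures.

V_A = 240 × 43/658 = 15.684 V; V_B = 240 × 201/658 = 73.313 V; V_C = 240 × 73/658 = 26.626 V.
P_out = V_A I_A + V_B I_B + V_C I_C = 15.684×2.42 + 73.313×2.57 + 26.626×3.42 = 37.955 + 188.41 + 91.061 = 317.43 W.
Ideal ⇒ P_in = P_out, so I_p = P_out/V_p = 317.43/240 = 1.32 A.

I_p ≈ 1.32 A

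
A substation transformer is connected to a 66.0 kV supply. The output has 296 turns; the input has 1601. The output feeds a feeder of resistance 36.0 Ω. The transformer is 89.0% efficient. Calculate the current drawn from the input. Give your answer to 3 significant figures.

I_in ≈ 70.4 A

V_out = 66000 × 296/1601 = 12202 V.
I_out = V_out/R = 12202/36.0 = 338.95 A.
P_out = V_out I_out = 12202 × 338.95 = 4.1361×10^6 W.
P_in = P_out/η = 4.1361×10^6/0.890 = 4.6473×10^6 W.
I_in = P_in/V_in = 4.6473×10^6/66000 = 70.4 A.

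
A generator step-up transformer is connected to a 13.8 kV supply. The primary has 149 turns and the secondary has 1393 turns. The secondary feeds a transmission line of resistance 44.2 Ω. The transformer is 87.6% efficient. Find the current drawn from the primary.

V_s = 13800 × 1393/149 = 129020 V.
I_s = V_s/R = 129020/44.2 = 2918.9 A.
P_out = V_s I_s = 129020 × 2918.9 = 3.7659×10^8 W.
P_in = P_out/η = 3.7659×10^8/0.876 = 4.2989×10^8 W.
I_p = P_in/V_p = 4.2989×10^8/13800 = 31200 A.

I_p ≈ 31200 A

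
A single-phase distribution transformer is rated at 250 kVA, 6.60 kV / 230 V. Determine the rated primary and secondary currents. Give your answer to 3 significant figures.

I_p = S/V_p = 250000/6600 = 37.9 A.
I_s = S/V_s = 250000/230 = 1090 A.

I_p ≈ 37.9 A, I_s ≈ 1090 A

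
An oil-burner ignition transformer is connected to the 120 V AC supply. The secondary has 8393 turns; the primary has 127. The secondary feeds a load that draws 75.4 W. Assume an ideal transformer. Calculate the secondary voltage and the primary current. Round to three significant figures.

V_s = V_p × N_s/N_p = 120 × 8393/127 = 7930.4 V.
I_s = P/V_s = 75.4/7930.4 = 0.0095077 A.
I_p = I_s × N_s/N_p = 0.0095077 × 8393/127 = 0.628 A.

V_s ≈ 7930 V, I_p ≈ 0.628 A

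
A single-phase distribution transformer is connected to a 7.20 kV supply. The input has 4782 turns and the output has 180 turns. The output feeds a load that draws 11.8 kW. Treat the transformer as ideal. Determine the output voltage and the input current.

V_out ≈ 271 V, I_in ≈ 1.64 A

V_out = V_in × N_out/N_in = 7200 × 180/4782 = 271.02 V.
I_out = P/V_out = 11800/271.02 = 43.540 A.
I_in = I_out × N_out/N_in = 43.540 × 180/4782 = 1.64 A.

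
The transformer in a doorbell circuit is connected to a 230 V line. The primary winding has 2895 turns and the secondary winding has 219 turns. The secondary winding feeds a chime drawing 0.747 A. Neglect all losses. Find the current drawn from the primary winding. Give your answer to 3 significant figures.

For an ideal transformer I_p N_p = I_s N_s, so I_p = 0.747 × 219/2895 = 0.0565 A.

I_p ≈ 0.0565 A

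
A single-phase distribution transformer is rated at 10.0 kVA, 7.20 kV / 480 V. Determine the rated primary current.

I_p = S/V_p = 10000/7200 = 1.39 A.

I_p ≈ 1.39 A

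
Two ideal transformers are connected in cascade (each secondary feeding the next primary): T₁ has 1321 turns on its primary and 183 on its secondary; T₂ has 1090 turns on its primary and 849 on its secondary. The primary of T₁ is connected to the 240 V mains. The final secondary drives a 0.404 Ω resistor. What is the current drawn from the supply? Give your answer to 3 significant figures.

I_supply ≈ 6.92 A

After T₁: V = 240.00 × 183/1321 = 33.248 V.
After T₂: V = 33.248 × 849/1090 = 25.896 V.
I_load = 25.896/0.404 = 64.100 A, so P_out = 25.896 × 64.100 = 1660.0 W.
All ideal ⇒ P_in = P_out, so I_supply = 1660.0/240 = 6.92 A.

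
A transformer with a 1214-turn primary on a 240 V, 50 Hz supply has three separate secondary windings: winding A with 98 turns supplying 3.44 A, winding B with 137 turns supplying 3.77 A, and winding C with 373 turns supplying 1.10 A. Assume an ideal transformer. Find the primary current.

V_A = 240 × 98/1214 = 19.374 V; V_B = 240 × 137/1214 = 27.084 V; V_C = 240 × 373/1214 = 73.740 V.
P_out = V_A I_A + V_B I_B + V_C I_C = 19.374×3.44 + 27.084×3.77 + 73.740×1.10 = 66.646 + 102.11 + 81.114 = 249.87 W.
Ideal ⇒ P_in = P_out, so I_p = P_out/V_p = 249.87/240 = 1.04 A.

I_p ≈ 1.04 A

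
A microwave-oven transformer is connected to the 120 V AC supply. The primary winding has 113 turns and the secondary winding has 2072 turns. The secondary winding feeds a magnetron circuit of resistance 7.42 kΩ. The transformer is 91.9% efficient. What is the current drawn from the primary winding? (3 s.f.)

V_s = 120 × 2072/113 = 2200.4 V.
I_s = V_s/R = 2200.4/7420 = 0.29654 A.
P_out = V_s I_s = 2200.4 × 0.29654 = 652.50 W.
P_in = P_out/η = 652.50/0.919 = 710.01 W.
I_p = P_in/V_p = 710.01/120 = 5.92 A.

I_p ≈ 5.92 A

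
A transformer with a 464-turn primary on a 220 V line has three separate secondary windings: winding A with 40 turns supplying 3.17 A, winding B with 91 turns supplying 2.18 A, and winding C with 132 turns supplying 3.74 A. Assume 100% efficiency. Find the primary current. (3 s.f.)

V_A = 220 × 40/464 = 18.966 V; V_B = 220 × 91/464 = 43.147 V; V_C = 220 × 132/464 = 62.586 V.
P_out = V_A I_A + V_B I_B + V_C I_C = 18.966×3.17 + 43.147×2.18 + 62.586×3.74 = 60.121 + 94.059 + 234.07 = 388.25 W.
Ideal ⇒ P_in = P_out, so I_p = P_out/V_p = 388.25/220 = 1.76 A.

I_p ≈ 1.76 A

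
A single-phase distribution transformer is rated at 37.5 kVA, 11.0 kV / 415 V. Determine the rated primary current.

I_p = S/V_p = 37500/11000 = 3.41 A.

I_p ≈ 3.41 A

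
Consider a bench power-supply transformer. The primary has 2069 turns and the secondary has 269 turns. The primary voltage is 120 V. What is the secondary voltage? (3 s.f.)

V_s/V_p = N_s/N_p, so V_s = 120 × 269/2069 = 15.6 V.

V_s ≈ 15.6 V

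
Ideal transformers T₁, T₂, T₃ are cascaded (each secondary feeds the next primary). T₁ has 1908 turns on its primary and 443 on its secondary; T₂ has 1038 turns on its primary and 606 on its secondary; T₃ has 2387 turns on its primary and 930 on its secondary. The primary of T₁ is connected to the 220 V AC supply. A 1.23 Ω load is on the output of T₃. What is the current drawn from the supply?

I_supply ≈ 0.499 A

Secondary of T₁: V = 220.00 × 443/1908 = 51.080 V.
Secondary of T₂: V = 51.080 × 606/1038 = 29.821 V.
Secondary of T₃: V = 29.821 × 930/2387 = 11.619 V.
I_load = 11.619/1.23 = 9.4460 A, so P_out = 11.619 × 9.4460 = 109.75 W.
All ideal ⇒ P_in = P_out, so I_supply = 109.75/220 = 0.499 A.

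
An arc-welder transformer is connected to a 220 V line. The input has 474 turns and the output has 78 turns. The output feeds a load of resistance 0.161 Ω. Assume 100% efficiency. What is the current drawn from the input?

I_in ≈ 37.0 A

V_out = V_in × N_out/N_in = 220 × 78/474 = 36.203 V.
I_out = V_out/R = 36.203/0.161 = 224.86 A.
For an ideal transformer I_in N_in = I_out N_out, so I_in = 224.86 × 78/474 = 37.0 A.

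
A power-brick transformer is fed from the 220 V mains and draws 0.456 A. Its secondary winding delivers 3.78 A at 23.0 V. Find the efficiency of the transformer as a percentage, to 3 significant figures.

η ≈ 86.7%

P_in = 220 × 0.456 = 100.320 W.
P_out = 23.0 × 3.78 = 86.9400 W.
η = P_out/P_in = 86.9400/100.320 = 0.867.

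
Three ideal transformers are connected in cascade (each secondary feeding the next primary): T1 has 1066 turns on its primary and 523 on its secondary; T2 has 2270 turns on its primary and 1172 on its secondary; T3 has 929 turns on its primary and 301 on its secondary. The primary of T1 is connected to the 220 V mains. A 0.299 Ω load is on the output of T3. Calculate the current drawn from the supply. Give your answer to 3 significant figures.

Secondary of T1: V = 220.00 × 523/1066 = 107.94 V.
Secondary of T2: V = 107.94 × 1172/2270 = 55.727 V.
Secondary of T3: V = 55.727 × 301/929 = 18.056 V.
I_load = 18.056/0.299 = 60.388 A, so P_out = 18.056 × 60.388 = 1090.4 W.
All ideal ⇒ P_in = P_out, so I_supply = 1090.4/220 = 4.96 A.

I_supply ≈ 4.96 A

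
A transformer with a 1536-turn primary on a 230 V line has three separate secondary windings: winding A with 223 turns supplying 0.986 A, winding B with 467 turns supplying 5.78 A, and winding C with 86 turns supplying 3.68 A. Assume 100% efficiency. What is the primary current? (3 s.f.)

V_A = 230 × 223/1536 = 33.392 V; V_B = 230 × 467/1536 = 69.928 V; V_C = 230 × 86/1536 = 12.878 V.
P_out = V_A I_A + V_B I_B + V_C I_C = 33.392×0.986 + 69.928×5.78 + 12.878×3.68 = 32.924 + 404.19 + 47.390 = 484.50 W.
Ideal ⇒ P_in = P_out, so I_p = P_out/V_p = 484.50/230 = 2.11 A.

I_p ≈ 2.11 A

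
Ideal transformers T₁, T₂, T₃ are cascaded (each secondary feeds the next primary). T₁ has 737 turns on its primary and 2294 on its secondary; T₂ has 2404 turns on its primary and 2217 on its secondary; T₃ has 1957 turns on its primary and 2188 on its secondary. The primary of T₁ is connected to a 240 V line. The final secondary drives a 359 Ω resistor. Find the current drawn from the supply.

Secondary of T₁: V = 240.00 × 2294/737 = 747.03 V.
Secondary of T₂: V = 747.03 × 2217/2404 = 688.92 V.
Secondary of T₃: V = 688.92 × 2188/1957 = 770.24 V.
I_load = 770.24/359 = 2.1455 A, so P_out = 770.24 × 2.1455 = 1652.6 W.
All ideal ⇒ P_in = P_out, so I_supply = 1652.6/240 = 6.89 A.

I_supply ≈ 6.89 A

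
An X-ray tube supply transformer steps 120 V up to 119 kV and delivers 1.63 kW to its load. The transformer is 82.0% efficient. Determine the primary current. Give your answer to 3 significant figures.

P_in = P_out/η = 1630/0.820 = 1987.8 W.
I_p = P_in/V_p = 1987.8/120 = 16.6 A.

I_p ≈ 16.6 A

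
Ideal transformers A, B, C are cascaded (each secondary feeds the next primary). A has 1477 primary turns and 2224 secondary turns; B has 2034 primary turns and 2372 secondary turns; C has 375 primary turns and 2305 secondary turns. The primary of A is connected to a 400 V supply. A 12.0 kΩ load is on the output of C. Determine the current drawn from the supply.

After A: V = 400.00 × 2224/1477 = 602.30 V.
After B: V = 602.30 × 2372/2034 = 702.39 V.
After C: V = 702.39 × 2305/375 = 4317.4 V.
I_load = 4317.4/12000 = 0.35978 A, so P_out = 4317.4 × 0.35978 = 1553.3 W.
All ideal ⇒ P_in = P_out, so I_supply = 1553.3/400 = 3.88 A.

I_supply ≈ 3.88 A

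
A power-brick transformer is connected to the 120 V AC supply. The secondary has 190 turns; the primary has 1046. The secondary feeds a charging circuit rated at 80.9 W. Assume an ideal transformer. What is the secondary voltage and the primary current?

V_s ≈ 21.8 V, I_p ≈ 0.674 A

V_s = V_p × N_s/N_p = 120 × 190/1046 = 21.797 V.
I_s = P/V_s = 80.9/21.797 = 3.7115 A.
I_p = I_s × N_s/N_p = 3.7115 × 190/1046 = 0.674 A.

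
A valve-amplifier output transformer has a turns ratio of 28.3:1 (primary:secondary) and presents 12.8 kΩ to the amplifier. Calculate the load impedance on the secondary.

Z_s ≈ 16.0 Ω

Z_s = Z_p/(N_p/N_s)² = 12800/28.3² = 16.0 Ω.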